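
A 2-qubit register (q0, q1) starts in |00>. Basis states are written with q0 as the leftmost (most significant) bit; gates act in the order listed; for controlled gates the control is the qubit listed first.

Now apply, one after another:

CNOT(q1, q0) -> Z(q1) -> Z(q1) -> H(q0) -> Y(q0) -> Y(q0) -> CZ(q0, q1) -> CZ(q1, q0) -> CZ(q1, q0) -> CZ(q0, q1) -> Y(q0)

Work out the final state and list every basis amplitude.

The resulting statevector has amplitude -sqrt(2)*I/2 on |00>, 0 on |01>, sqrt(2)*I/2 on |10>, 0 on |11>. Key observation: the block from step 6 through step 11 cancels to the identity and can be dropped.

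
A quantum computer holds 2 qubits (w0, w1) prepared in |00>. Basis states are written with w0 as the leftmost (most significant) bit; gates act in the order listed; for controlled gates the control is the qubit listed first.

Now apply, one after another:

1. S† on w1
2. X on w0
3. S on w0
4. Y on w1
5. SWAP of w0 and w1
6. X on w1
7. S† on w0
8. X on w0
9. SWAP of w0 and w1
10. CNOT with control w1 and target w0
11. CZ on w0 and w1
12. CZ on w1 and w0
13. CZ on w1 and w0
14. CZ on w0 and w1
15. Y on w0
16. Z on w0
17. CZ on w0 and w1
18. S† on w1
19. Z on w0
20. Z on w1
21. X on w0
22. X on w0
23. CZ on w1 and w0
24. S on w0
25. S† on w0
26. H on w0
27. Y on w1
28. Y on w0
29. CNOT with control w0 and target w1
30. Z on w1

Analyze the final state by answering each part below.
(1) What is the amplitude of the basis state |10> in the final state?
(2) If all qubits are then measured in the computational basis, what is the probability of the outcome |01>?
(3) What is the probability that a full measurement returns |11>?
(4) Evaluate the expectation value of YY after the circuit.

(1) The amplitude on |10> is sqrt(2)/2. Key observation: steps 11-14 multiply out to the identity, so the circuit reduces to the remaining gates.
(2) A full measurement returns |01> with probability 1/2.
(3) Outcome |11> occurs with probability 0.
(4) In the final state, YY has expectation -1.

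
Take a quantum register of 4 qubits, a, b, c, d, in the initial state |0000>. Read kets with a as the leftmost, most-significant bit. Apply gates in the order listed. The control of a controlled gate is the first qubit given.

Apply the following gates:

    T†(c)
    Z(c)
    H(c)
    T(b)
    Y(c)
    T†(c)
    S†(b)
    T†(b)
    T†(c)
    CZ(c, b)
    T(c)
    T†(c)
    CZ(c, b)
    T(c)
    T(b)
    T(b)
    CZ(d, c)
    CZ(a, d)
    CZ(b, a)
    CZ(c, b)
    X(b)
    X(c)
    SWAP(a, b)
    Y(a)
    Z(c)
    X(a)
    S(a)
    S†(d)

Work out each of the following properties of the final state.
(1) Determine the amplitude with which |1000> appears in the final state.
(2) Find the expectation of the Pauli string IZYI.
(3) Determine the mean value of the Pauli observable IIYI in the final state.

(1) |1000> carries amplitude sqrt(2)*exp(I*pi/4)/2 in the final state.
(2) The expectation value of IZYI is sqrt(2)/2.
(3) The observable IIYI averages to sqrt(2)/2.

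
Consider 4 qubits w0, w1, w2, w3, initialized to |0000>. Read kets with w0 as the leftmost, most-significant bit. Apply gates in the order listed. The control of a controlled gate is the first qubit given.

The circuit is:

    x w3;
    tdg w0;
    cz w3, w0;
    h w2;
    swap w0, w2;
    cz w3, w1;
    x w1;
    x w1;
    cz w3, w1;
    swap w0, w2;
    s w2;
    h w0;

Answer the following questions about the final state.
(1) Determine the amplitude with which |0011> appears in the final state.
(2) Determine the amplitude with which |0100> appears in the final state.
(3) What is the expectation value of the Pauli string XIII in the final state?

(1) The final state's coefficient on |0011> equals I/2.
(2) |0100> carries amplitude 0 in the final state.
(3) The observable XIII averages to 1.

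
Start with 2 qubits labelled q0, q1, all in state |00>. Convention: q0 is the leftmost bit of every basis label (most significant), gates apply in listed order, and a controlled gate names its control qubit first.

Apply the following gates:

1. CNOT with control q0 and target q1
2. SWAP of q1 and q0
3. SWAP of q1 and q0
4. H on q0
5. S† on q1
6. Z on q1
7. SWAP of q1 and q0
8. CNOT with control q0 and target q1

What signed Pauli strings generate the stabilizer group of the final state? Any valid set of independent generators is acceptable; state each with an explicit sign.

One valid set of independent stabilizer generators is +IX, +ZI (any independent generating set of the same group is equally correct).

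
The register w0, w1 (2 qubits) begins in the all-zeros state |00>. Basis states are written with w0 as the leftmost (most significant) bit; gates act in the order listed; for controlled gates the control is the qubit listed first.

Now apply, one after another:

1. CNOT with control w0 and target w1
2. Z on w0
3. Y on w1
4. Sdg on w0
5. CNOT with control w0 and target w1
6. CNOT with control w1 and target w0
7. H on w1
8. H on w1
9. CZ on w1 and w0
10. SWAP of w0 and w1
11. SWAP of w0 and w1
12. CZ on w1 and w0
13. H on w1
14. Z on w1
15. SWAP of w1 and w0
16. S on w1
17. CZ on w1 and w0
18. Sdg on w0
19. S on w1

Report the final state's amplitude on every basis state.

After the circuit, the state carries amplitude 0 on |00>, -sqrt(2)*I/2 on |01>, 0 on |10>, sqrt(2)/2 on |11>. Key observation: steps 8-13 multiply out to the identity, so the circuit reduces to the remaining gates.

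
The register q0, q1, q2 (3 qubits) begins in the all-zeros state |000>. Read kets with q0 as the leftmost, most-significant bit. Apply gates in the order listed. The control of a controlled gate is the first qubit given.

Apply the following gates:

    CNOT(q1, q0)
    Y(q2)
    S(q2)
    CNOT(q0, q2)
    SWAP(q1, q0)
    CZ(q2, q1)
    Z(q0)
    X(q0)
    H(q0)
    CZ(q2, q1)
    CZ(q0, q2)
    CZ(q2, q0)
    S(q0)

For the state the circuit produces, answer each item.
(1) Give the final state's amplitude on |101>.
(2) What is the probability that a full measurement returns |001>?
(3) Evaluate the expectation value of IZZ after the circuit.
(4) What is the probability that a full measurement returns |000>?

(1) |101> carries amplitude sqrt(2)*I/2 in the final state.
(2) The probability of measuring |001> is 1/2.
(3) The observable IZZ averages to -1.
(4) Outcome |000> occurs with probability 0.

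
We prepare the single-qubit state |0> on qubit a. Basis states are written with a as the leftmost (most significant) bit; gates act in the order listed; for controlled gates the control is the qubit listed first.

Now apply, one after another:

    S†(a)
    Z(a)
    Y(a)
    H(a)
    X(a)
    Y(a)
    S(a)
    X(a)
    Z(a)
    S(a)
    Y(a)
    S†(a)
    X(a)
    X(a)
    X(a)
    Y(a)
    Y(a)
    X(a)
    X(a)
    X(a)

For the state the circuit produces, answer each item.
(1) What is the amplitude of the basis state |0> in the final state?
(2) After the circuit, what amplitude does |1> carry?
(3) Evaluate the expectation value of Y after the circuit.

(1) The amplitude on |0> is -sqrt(2)/2.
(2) The final state's coefficient on |1> equals sqrt(2)*I/2.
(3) In the final state, Y has expectation -1.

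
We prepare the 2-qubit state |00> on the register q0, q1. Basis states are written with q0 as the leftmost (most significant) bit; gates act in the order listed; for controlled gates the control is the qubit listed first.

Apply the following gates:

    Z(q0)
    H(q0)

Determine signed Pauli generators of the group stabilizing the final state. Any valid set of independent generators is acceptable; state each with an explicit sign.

The final state is stabilized by the group generated by +XI, +IZ; other independent generating sets are equally valid.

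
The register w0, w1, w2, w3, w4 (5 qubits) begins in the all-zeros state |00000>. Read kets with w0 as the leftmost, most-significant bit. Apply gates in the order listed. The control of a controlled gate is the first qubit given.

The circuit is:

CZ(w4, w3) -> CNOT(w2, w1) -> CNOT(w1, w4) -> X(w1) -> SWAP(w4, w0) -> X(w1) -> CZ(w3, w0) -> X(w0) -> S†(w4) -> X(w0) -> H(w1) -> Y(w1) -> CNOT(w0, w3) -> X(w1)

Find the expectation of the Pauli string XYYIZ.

The observable XYYIZ averages to 0.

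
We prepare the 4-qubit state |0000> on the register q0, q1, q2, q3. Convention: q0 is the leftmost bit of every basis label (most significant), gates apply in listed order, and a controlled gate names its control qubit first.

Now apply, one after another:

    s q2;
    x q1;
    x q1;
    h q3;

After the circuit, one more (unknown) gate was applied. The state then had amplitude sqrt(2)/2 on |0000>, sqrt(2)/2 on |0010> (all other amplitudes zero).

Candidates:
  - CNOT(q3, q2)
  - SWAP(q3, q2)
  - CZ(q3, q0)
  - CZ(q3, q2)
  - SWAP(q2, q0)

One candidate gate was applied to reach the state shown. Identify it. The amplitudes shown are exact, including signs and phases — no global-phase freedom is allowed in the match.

The unique candidate consistent with the amplitudes is SWAP(q3, q2).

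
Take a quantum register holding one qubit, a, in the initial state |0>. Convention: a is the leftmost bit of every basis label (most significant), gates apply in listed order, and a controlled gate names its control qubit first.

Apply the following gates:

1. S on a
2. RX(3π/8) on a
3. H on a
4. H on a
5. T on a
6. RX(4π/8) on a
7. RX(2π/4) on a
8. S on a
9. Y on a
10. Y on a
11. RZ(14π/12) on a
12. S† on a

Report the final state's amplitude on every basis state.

The resulting statevector has amplitude exp(2*I*pi/3)*sin(3*pi/16) on |0>, exp(I*pi/12)*cos(3*pi/16) on |1>.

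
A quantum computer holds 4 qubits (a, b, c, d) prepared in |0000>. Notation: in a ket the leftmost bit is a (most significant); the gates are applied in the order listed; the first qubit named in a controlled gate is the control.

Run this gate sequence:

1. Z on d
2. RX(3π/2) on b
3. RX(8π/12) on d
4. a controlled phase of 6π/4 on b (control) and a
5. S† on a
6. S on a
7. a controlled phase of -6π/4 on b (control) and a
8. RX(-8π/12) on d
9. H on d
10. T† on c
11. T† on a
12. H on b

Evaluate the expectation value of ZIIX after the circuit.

The expectation value of ZIIX is 1.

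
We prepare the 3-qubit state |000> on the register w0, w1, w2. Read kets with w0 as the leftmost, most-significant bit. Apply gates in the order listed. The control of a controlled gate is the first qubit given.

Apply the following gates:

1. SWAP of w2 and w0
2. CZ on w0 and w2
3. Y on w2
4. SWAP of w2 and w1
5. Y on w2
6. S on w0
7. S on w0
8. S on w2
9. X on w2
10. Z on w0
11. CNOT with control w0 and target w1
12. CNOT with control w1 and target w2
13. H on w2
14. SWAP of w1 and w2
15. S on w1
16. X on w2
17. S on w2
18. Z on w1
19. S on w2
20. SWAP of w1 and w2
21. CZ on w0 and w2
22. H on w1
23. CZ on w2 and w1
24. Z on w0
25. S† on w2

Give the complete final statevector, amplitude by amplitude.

After the circuit, the state carries amplitude -I/2 on |000>, -I/2 on |001>, -I/2 on |010>, I/2 on |011>, 0 on |100>, 0 on |101>, 0 on |110>, 0 on |111>.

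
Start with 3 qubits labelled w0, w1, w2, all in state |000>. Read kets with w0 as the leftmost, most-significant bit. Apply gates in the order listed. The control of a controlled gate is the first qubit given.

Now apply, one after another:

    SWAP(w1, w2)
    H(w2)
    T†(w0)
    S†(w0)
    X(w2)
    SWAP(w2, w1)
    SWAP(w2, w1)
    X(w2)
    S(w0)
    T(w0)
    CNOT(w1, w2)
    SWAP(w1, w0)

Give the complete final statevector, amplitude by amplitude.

The final amplitudes are sqrt(2)/2 on |000>, sqrt(2)/2 on |001>, and 0 on every other basis state.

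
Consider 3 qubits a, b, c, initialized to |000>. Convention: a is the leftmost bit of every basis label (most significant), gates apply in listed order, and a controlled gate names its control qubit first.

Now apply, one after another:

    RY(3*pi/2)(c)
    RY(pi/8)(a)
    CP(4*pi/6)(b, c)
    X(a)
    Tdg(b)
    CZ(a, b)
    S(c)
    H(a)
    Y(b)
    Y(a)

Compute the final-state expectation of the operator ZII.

The expectation value of ZII is -sqrt(2 - sqrt(2))/2.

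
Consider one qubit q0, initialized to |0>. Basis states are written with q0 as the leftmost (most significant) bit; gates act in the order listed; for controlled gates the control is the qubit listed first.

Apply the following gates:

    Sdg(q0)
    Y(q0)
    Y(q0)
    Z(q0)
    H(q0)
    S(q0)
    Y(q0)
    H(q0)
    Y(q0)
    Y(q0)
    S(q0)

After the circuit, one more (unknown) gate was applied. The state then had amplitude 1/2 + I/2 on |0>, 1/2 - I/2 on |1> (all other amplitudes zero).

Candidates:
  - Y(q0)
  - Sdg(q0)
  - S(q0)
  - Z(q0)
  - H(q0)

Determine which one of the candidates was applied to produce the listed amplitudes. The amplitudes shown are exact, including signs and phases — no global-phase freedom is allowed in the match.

It was Sdg(q0) that produced the state shown.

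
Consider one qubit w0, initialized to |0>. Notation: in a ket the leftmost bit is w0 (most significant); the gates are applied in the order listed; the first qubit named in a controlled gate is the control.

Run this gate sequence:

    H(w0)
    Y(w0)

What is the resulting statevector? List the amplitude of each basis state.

The resulting statevector has amplitude -sqrt(2)*I/2 on |0>, sqrt(2)*I/2 on |1>.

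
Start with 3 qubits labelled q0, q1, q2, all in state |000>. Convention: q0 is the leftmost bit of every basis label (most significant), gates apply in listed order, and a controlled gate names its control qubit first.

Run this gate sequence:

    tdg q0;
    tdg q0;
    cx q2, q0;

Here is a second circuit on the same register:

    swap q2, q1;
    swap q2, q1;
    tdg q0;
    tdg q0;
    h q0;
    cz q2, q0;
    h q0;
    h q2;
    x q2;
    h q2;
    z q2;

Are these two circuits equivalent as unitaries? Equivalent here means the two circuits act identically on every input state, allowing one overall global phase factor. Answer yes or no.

Yes — the two circuits implement the same unitary up to a global phase.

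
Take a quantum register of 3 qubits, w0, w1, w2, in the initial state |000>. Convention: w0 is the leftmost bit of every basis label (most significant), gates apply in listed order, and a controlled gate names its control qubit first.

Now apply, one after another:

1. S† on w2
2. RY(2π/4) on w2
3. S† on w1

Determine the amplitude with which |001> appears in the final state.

The amplitude on |001> is sqrt(2)/2.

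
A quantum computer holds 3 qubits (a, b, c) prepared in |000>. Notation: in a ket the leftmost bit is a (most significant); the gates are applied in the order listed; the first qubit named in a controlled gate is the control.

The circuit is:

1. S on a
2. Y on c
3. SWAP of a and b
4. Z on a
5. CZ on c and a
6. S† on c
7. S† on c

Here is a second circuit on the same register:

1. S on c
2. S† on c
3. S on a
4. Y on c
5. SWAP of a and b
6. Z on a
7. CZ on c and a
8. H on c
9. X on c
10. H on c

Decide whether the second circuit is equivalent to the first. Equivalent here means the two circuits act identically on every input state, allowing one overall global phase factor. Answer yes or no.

Yes: on every input state the two circuits agree up to one overall phase factor.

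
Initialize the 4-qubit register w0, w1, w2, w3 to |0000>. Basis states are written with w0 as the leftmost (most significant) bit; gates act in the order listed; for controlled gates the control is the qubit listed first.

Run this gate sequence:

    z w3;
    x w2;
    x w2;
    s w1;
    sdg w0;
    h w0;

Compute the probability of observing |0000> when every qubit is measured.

Outcome |0000> occurs with probability 1/2. Key observation: gates 2-3 undo each other exactly, leaving only the rest of the circuit to track.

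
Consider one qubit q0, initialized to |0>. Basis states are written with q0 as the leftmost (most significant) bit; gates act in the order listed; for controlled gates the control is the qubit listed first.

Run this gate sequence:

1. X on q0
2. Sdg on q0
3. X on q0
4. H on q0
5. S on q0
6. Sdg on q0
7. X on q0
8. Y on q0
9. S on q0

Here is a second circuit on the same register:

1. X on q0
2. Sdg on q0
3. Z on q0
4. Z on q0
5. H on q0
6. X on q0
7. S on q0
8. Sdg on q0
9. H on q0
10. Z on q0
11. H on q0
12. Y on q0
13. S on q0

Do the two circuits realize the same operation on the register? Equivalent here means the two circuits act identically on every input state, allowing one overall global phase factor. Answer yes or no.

No: there is an input state on which the two circuits produce genuinely different outputs (not merely differing by a phase).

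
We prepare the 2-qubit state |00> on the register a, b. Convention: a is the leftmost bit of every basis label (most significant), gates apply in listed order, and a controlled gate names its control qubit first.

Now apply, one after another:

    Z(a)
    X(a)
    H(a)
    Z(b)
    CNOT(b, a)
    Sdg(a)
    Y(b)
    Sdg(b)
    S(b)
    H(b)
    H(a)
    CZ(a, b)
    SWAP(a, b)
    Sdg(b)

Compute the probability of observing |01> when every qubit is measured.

Outcome |01> occurs with probability 1/4.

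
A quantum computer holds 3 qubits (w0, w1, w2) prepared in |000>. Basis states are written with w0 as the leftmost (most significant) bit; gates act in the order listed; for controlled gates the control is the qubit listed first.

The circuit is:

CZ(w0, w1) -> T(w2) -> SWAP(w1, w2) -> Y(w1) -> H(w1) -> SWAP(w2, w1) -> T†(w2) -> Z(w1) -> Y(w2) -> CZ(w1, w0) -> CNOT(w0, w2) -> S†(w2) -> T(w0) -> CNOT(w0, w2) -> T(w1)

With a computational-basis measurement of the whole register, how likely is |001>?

Outcome |001> occurs with probability 1/2.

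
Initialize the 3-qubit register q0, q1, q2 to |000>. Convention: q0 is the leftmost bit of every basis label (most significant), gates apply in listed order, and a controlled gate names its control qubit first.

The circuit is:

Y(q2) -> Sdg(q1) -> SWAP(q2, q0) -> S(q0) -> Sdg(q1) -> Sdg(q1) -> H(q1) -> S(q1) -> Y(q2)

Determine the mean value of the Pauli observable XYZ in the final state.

The observable XYZ averages to 0.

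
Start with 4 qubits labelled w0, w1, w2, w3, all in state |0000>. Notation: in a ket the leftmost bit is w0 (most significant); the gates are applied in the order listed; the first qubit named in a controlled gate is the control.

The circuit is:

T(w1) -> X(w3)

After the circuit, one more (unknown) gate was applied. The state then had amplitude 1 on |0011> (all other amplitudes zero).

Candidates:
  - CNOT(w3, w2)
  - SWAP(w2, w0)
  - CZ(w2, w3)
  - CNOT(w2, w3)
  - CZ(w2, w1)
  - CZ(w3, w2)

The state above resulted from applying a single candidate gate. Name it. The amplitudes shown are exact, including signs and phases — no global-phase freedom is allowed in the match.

It was CNOT(w3, w2) that produced the state shown.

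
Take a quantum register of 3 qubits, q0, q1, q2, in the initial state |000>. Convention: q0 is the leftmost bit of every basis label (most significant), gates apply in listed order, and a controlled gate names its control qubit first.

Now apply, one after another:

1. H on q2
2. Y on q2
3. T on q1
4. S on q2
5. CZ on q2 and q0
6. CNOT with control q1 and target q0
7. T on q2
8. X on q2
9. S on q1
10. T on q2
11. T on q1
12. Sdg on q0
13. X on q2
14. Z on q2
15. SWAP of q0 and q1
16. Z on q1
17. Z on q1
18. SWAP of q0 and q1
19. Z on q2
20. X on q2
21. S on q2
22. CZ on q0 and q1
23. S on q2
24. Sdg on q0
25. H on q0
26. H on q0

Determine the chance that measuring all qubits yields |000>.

A full measurement returns |000> with probability 1/2.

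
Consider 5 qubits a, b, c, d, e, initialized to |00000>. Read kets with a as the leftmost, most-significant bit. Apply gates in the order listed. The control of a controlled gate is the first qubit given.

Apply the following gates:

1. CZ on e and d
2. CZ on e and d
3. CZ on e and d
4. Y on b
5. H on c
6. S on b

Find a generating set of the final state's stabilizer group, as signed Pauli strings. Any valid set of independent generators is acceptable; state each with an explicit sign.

One valid set of independent stabilizer generators is +IIXII, +ZIIII, -IZIII, +IIIZI, +IIIIZ (any independent generating set of the same group is equally correct). Key observation: the block from step 1 through step 2 cancels to the identity and can be dropped.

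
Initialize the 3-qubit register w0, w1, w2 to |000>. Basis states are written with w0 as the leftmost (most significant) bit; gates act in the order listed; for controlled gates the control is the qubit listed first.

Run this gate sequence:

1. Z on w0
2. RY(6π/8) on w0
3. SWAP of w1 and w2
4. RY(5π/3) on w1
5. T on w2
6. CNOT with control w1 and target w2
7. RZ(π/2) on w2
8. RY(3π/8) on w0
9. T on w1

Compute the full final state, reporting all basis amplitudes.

The final amplitudes are sqrt(3)*sqrt(sqrt(2)/4 + 1/2)*exp(-I*pi/4)*sin(3*pi/16)/2 - sqrt(3)*sqrt(1/2 - sqrt(2)/4)*exp(-I*pi/4)*cos(3*pi/16)/2 on |000>, 0 on |001>, 0 on |010>, -I*sqrt(sqrt(2)/4 + 1/2)*sin(3*pi/16)/2 + I*sqrt(1/2 - sqrt(2)/4)*cos(3*pi/16)/2 on |011>, -sqrt(3)*sqrt(1/2 - sqrt(2)/4)*exp(-I*pi/4)*sin(3*pi/16)/2 - sqrt(3)*sqrt(sqrt(2)/4 + 1/2)*exp(-I*pi/4)*cos(3*pi/16)/2 on |100>, 0 on |101>, 0 on |110>, I*sqrt(1/2 - sqrt(2)/4)*sin(3*pi/16)/2 + I*sqrt(sqrt(2)/4 + 1/2)*cos(3*pi/16)/2 on |111>.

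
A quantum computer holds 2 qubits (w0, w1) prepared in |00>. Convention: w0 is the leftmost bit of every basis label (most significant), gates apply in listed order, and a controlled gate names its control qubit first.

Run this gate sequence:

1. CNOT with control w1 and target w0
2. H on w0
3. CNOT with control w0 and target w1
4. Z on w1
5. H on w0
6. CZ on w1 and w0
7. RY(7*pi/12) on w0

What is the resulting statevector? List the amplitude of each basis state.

After the circuit, the state carries amplitude -sqrt(sqrt(2) + 2)/8 - sqrt(6 - 3*sqrt(2))/8 - sqrt(2 - sqrt(2))/8 + sqrt(3*sqrt(2) + 6)/8 on |00>, -sqrt(3*sqrt(2) + 6)/8 + sqrt(2 - sqrt(2))/8 + sqrt(6 - 3*sqrt(2))/8 + sqrt(sqrt(2) + 2)/8 on |01>, -sqrt(2 - sqrt(2))/8 + sqrt(6 - 3*sqrt(2))/8 + sqrt(sqrt(2) + 2)/8 + sqrt(3*sqrt(2) + 6)/8 on |10>, -sqrt(3*sqrt(2) + 6)/8 - sqrt(sqrt(2) + 2)/8 - sqrt(6 - 3*sqrt(2))/8 + sqrt(2 - sqrt(2))/8 on |11>.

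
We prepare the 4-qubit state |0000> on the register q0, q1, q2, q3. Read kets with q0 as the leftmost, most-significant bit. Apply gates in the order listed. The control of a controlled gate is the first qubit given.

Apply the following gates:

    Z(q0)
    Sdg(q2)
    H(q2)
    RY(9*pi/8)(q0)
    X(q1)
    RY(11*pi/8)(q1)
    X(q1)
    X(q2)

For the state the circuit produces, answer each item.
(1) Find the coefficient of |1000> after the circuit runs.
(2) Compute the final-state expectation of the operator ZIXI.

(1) The final state's coefficient on |1000> equals -1/4 - sqrt(4 - 2*sqrt(2))/8.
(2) The expectation value of ZIXI is -sqrt(sqrt(2) + 2)/2.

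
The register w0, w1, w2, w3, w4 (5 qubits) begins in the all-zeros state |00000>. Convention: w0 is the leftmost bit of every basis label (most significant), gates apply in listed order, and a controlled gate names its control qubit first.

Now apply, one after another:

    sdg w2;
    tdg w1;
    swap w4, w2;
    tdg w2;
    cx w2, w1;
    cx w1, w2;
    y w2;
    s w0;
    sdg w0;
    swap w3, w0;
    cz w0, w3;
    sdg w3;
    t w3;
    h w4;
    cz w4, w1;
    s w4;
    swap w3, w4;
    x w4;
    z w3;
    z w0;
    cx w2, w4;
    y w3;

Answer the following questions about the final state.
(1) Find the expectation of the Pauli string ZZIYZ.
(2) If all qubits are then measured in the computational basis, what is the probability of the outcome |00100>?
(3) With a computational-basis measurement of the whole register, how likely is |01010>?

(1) In the final state, ZZIYZ has expectation -1. Key observation: the block from step 8 through step 9 cancels to the identity and can be dropped.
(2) A full measurement returns |00100> with probability 1/2.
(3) The probability of measuring |01010> is 0.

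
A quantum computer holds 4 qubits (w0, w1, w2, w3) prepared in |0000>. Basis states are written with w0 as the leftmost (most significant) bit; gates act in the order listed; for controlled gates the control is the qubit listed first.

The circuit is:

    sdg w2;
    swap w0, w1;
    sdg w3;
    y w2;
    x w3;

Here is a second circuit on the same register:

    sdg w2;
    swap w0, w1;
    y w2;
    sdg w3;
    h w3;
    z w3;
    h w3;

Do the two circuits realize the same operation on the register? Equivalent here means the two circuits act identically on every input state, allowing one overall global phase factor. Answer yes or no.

Yes — the two circuits implement the same unitary up to a global phase.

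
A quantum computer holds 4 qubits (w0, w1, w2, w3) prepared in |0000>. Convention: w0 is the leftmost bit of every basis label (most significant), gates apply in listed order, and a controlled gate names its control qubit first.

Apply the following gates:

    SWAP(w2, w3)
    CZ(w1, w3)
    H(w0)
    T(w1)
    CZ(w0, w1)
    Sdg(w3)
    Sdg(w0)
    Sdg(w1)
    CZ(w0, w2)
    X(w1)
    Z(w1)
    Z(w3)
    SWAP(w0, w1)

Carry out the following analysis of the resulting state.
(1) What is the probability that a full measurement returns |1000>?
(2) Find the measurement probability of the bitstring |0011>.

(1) The probability of measuring |1000> is 1/2.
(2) The probability of measuring |0011> is 0.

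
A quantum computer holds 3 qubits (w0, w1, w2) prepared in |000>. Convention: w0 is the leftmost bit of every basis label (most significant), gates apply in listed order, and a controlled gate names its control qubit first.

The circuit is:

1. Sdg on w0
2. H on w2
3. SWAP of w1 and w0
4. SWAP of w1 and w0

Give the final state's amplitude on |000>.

|000> carries amplitude sqrt(2)/2 in the final state.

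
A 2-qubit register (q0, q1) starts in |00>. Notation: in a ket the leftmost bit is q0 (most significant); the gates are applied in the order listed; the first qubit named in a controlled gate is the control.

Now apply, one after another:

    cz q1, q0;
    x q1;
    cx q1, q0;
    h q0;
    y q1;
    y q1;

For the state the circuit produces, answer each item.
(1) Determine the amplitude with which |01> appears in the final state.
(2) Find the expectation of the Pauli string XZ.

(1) |01> carries amplitude sqrt(2)/2 in the final state.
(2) The expectation value of XZ is 1.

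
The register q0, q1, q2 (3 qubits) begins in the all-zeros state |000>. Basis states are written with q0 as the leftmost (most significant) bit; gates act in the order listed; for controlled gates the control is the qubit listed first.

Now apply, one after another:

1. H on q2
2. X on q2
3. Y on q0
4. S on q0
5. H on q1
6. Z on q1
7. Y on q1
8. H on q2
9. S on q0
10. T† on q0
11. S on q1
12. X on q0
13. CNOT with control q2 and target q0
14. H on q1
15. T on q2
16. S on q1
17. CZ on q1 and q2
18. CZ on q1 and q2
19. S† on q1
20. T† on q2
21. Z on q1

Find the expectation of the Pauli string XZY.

The observable XZY averages to 0. Key observation: gates 15-20 undo each other exactly, leaving only the rest of the circuit to track.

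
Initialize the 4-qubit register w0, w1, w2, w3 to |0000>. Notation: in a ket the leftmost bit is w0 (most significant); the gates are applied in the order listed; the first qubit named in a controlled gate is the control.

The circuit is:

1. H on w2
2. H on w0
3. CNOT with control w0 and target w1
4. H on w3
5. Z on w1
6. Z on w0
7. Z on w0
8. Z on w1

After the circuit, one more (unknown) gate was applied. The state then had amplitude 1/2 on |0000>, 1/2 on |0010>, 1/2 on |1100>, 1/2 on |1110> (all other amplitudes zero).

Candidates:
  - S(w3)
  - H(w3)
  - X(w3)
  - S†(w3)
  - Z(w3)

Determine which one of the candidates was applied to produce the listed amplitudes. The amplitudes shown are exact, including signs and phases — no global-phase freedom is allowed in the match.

It was H(w3) that produced the state shown. Key observation: steps 5-8 multiply out to the identity, so the circuit reduces to the remaining gates.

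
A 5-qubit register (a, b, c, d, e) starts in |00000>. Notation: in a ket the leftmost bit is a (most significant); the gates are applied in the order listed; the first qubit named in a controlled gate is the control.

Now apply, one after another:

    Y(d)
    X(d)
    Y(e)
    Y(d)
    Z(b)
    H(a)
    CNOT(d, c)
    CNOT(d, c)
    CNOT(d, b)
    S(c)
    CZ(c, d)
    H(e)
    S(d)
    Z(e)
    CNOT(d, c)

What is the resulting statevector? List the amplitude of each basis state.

The resulting statevector has amplitude 1/2 on |01110>, 1/2 on |01111>, 1/2 on |11110>, 1/2 on |11111>, and 0 on every other basis state.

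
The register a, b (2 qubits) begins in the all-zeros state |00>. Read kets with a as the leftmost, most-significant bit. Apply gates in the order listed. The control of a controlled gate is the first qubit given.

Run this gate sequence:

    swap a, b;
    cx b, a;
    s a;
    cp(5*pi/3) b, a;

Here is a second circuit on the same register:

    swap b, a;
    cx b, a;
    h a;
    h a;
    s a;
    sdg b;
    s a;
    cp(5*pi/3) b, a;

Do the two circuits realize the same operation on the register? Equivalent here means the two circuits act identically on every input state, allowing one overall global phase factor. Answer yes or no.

No — the two circuits implement different unitaries, even allowing a global phase.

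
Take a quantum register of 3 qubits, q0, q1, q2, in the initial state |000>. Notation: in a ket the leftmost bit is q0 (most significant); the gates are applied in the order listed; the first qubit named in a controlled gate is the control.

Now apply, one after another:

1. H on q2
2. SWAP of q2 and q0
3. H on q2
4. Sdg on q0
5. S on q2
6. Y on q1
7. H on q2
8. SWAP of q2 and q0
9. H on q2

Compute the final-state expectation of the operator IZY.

In the final state, IZY has expectation -1.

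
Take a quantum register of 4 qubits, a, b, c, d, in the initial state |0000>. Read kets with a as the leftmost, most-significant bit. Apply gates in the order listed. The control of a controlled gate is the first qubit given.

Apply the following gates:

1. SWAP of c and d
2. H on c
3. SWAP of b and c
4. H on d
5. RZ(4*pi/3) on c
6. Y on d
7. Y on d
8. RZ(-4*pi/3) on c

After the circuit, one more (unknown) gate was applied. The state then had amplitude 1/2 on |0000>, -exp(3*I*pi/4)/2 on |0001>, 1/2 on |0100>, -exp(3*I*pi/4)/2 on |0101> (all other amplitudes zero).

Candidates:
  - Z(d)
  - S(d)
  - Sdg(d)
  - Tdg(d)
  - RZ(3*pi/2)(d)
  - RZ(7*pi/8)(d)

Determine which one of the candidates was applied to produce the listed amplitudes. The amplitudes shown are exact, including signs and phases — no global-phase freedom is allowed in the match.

The unique candidate consistent with the amplitudes is Tdg(d). Key observation: steps 5-8 multiply out to the identity, so the circuit reduces to the remaining gates.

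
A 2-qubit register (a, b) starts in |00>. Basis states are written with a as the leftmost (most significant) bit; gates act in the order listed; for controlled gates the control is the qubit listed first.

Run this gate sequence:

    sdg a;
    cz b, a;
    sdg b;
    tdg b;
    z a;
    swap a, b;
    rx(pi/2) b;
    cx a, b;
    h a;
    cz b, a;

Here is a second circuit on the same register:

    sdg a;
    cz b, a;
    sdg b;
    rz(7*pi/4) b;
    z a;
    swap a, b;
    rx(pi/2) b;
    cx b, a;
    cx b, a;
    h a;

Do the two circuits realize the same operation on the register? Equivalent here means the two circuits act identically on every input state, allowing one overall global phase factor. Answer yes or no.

No — the two circuits implement different unitaries, even allowing a global phase.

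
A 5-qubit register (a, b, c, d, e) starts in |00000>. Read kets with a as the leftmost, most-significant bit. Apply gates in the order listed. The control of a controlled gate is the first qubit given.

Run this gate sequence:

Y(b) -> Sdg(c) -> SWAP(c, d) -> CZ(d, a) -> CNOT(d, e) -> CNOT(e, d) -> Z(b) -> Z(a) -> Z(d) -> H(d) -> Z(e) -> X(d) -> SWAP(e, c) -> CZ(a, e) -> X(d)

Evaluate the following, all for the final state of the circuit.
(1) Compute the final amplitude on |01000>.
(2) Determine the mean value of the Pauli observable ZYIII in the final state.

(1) The final state's coefficient on |01000> equals -sqrt(2)*I/2.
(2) The expectation value of ZYIII is 0.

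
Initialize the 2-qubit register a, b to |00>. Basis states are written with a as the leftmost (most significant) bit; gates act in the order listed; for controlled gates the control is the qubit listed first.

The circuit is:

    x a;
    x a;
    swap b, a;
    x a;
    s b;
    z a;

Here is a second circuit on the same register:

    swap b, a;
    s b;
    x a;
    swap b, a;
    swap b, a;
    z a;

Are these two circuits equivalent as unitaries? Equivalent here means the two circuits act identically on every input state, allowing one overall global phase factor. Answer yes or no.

Yes: on every input state the two circuits agree up to one overall phase factor.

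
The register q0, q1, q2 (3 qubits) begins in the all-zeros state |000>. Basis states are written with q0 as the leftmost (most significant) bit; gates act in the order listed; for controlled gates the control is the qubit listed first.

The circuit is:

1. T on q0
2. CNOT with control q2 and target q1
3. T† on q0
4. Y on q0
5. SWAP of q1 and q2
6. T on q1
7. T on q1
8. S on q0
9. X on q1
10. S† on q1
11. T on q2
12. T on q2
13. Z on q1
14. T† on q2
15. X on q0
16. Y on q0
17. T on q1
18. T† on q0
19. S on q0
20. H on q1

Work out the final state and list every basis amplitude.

After the circuit, the state carries amplitude sqrt(2)*I/2 on |100>, -sqrt(2)*I/2 on |110>, and 0 on every other basis state.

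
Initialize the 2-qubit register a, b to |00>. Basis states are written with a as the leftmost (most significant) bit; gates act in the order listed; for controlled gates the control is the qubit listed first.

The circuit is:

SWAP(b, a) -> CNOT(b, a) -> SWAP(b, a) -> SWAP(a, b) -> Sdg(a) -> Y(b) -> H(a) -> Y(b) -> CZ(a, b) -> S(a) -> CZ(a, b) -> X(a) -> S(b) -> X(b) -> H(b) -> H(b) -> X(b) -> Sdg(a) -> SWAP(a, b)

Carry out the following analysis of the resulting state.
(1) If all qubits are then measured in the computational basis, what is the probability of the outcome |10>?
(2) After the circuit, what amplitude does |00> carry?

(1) Outcome |10> occurs with probability 0.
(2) The amplitude on |00> is sqrt(2)*I/2.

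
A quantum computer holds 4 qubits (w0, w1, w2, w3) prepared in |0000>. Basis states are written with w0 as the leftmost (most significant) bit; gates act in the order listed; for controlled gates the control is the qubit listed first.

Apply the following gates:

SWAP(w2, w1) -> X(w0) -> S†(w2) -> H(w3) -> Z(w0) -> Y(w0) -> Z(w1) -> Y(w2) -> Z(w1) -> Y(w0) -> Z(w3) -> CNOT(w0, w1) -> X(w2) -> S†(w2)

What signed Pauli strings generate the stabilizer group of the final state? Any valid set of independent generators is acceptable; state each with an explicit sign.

The final state is stabilized by the group generated by -IIIX, -ZIII, -IZII, +IIZI; other independent generating sets are equally valid.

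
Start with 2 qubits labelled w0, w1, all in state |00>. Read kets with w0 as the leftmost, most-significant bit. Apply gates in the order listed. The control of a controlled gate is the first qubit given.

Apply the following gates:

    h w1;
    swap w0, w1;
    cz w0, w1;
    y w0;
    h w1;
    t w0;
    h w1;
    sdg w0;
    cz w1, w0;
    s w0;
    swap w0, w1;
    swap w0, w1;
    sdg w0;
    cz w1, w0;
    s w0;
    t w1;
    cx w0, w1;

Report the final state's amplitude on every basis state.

After the circuit, the state carries amplitude -sqrt(2)*I/2 on |00>, 0 on |01>, 0 on |10>, sqrt(2)*exp(3*I*pi/4)/2 on |11>. Key observation: gates 8-15 undo each other exactly, leaving only the rest of the circuit to track.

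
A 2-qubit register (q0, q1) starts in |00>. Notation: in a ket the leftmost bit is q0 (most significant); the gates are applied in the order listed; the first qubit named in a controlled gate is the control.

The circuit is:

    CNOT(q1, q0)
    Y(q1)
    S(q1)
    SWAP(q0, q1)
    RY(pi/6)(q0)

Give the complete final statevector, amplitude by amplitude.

After the circuit, the state carries amplitude -sqrt(2)/4 + sqrt(6)/4 on |00>, 0 on |01>, -sqrt(6)/4 - sqrt(2)/4 on |10>, 0 on |11>.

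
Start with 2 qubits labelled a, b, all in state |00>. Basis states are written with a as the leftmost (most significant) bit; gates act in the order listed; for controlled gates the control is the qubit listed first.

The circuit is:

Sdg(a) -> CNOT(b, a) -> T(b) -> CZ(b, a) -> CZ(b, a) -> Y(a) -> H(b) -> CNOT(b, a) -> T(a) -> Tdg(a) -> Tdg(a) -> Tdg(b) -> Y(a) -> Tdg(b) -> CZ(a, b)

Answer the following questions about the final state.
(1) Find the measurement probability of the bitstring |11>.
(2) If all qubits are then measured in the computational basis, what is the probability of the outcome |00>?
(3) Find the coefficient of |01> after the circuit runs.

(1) A full measurement returns |11> with probability 1/2. Key observation: the block from step 4 through step 5 cancels to the identity and can be dropped.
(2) Outcome |00> occurs with probability 1/2.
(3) |01> carries amplitude 0 in the final state.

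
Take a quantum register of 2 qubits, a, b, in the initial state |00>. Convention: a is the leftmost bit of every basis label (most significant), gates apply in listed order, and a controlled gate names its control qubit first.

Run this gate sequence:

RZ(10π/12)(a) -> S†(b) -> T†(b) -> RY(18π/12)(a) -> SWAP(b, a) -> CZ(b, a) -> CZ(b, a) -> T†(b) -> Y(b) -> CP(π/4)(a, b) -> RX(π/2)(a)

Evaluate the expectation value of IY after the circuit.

In the final state, IY has expectation sqrt(2)/2. Key observation: steps 6-7 multiply out to the identity, so the circuit reduces to the remaining gates.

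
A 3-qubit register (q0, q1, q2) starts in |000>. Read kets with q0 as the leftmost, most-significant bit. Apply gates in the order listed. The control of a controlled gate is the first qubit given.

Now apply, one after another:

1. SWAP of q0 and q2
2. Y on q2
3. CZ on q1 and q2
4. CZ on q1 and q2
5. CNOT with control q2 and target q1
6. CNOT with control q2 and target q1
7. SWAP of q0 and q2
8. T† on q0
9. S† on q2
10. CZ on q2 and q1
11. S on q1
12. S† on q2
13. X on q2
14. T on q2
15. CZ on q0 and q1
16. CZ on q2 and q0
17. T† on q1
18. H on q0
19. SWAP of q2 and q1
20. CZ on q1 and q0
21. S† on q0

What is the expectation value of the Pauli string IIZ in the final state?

The expectation value of IIZ is 1. Key observation: gates 5-6 undo each other exactly, leaving only the rest of the circuit to track.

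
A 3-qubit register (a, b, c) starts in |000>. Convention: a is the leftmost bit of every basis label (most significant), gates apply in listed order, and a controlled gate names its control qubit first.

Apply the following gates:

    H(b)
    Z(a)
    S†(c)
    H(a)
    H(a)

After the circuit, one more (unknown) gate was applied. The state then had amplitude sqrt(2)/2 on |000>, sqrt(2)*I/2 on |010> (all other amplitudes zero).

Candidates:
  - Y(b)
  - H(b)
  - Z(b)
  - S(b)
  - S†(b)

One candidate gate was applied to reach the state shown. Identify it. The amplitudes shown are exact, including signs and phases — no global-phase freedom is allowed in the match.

The applied gate was S(b).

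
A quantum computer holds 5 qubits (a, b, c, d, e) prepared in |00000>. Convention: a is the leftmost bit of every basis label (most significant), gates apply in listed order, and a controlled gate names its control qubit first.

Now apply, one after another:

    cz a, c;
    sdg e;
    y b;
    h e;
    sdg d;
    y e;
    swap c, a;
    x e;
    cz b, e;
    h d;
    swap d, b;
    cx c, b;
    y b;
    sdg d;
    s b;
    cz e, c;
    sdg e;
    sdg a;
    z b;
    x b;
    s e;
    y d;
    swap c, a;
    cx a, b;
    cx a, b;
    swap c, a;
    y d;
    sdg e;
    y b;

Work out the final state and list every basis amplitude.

The resulting statevector has amplitude -I/2 on |00010>, -1/2 on |00011>, -1/2 on |01010>, I/2 on |01011>, and 0 on every other basis state.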